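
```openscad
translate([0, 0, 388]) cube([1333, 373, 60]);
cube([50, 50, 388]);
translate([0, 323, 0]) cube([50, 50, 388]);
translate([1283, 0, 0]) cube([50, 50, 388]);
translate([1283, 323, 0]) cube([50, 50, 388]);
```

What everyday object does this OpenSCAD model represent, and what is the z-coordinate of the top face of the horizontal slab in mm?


A bench. The seat-top height is 448 mm.

A long slab on four corner posts — a bench. The slab sits at z = 388 with thickness 60, so the top is 388 + 60 = 448 mm.


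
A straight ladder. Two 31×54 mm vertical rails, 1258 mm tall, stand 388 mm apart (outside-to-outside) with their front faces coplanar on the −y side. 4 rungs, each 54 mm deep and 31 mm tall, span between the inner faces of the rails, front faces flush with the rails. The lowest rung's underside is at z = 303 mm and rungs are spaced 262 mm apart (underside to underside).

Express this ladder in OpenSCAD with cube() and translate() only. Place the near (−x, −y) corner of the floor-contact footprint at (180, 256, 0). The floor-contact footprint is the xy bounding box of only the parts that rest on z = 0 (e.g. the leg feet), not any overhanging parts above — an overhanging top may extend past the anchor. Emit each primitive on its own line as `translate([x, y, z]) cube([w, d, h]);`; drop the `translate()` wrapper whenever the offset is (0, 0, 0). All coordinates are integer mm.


translate([180, 256, 0]) cube([31, 54, 1258]);
translate([537, 256, 0]) cube([31, 54, 1258]);
translate([211, 256, 303]) cube([326, 54, 31]);
translate([211, 256, 565]) cube([326, 54, 31]);
translate([211, 256, 827]) cube([326, 54, 31]);
translate([211, 256, 1089]) cube([326, 54, 31]);


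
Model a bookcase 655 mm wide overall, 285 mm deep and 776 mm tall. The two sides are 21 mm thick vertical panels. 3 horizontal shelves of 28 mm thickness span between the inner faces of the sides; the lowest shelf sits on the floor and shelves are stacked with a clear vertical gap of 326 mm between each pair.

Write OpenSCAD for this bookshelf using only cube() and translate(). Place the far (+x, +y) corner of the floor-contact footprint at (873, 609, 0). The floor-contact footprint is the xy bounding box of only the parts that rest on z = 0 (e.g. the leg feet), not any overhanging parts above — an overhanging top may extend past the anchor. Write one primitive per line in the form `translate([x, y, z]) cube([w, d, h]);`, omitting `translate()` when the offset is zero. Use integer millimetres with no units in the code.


translate([218, 324, 0]) cube([21, 285, 776]);
translate([852, 324, 0]) cube([21, 285, 776]);
translate([239, 324, 0]) cube([613, 285, 28]);
translate([239, 324, 354]) cube([613, 285, 28]);
translate([239, 324, 708]) cube([613, 285, 28]);


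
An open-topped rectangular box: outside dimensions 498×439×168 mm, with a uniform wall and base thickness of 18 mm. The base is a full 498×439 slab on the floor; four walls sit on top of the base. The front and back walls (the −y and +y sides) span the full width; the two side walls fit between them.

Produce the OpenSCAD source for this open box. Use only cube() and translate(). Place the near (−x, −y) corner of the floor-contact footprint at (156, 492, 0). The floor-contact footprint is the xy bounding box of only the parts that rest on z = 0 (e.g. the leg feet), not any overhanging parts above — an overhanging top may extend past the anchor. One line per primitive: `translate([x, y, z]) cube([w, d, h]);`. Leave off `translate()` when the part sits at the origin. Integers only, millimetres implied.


translate([156, 492, 0]) cube([498, 439, 18]);
translate([156, 492, 18]) cube([498, 18, 150]);
translate([156, 913, 18]) cube([498, 18, 150]);
translate([156, 510, 18]) cube([18, 403, 150]);
translate([636, 510, 18]) cube([18, 403, 150]);


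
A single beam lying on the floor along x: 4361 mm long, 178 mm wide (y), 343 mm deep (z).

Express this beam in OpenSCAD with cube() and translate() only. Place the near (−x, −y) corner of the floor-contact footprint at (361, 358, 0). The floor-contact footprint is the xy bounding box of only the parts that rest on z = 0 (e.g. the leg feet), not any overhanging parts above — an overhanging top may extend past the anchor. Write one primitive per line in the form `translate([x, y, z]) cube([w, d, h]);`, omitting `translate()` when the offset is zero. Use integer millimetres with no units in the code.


translate([361, 358, 0]) cube([4361, 178, 343]);


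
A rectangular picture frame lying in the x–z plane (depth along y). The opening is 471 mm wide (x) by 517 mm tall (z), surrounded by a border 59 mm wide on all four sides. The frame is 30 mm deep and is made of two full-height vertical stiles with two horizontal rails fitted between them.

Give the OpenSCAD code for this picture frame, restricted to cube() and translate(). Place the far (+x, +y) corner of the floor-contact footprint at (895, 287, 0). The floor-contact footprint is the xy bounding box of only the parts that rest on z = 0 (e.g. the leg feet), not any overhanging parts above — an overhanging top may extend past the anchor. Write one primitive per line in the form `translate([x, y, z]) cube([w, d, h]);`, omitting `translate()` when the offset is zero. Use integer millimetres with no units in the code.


translate([306, 257, 0]) cube([59, 30, 635]);
translate([836, 257, 0]) cube([59, 30, 635]);
translate([365, 257, 0]) cube([471, 30, 59]);
translate([365, 257, 576]) cube([471, 30, 59]);


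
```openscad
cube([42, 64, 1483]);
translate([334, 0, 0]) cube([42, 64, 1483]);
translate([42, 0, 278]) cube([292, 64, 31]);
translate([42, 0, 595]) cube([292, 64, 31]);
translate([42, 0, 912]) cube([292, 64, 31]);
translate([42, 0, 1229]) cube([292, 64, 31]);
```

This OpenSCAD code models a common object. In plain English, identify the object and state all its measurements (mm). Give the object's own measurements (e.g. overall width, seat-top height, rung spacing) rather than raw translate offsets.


A straight ladder. Two 42×64 mm vertical rails, 1483 mm tall, stand 376 mm apart (outside-to-outside) with their front faces coplanar on the −y side. 4 rungs, each 64 mm deep and 31 mm tall, span between the inner faces of the rails, front faces flush with the rails. The lowest rung's underside is at z = 278 mm and rungs are spaced 317 mm apart (underside to underside).


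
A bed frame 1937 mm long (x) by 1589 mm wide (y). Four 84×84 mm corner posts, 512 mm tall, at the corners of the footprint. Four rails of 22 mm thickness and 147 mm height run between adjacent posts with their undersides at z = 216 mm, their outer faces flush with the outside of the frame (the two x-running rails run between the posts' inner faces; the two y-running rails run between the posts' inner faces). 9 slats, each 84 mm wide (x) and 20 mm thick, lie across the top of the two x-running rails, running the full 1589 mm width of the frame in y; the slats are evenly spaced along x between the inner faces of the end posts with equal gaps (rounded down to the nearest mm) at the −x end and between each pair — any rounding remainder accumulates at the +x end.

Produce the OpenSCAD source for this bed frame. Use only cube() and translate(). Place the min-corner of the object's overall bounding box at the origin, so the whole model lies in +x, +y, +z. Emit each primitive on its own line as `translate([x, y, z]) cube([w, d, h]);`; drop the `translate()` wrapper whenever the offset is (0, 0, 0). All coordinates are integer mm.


cube([84, 84, 512]);
translate([0, 1505, 0]) cube([84, 84, 512]);
translate([1853, 0, 0]) cube([84, 84, 512]);
translate([1853, 1505, 0]) cube([84, 84, 512]);
translate([84, 0, 216]) cube([1769, 22, 147]);
translate([84, 1567, 216]) cube([1769, 22, 147]);
translate([0, 84, 216]) cube([22, 1421, 147]);
translate([1915, 84, 216]) cube([22, 1421, 147]);
translate([185, 0, 363]) cube([84, 1589, 20]);
translate([370, 0, 363]) cube([84, 1589, 20]);
translate([555, 0, 363]) cube([84, 1589, 20]);
translate([740, 0, 363]) cube([84, 1589, 20]);
translate([925, 0, 363]) cube([84, 1589, 20]);
translate([1110, 0, 363]) cube([84, 1589, 20]);
translate([1295, 0, 363]) cube([84, 1589, 20]);
translate([1480, 0, 363]) cube([84, 1589, 20]);
translate([1665, 0, 363]) cube([84, 1589, 20]);


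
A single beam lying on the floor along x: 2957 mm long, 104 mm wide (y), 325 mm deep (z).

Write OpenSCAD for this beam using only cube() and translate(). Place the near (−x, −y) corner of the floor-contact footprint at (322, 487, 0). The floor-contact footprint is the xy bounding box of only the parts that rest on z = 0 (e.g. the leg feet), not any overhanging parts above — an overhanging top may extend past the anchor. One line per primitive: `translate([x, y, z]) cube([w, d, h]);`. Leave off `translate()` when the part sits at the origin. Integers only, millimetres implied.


translate([322, 487, 0]) cube([2957, 104, 325]);


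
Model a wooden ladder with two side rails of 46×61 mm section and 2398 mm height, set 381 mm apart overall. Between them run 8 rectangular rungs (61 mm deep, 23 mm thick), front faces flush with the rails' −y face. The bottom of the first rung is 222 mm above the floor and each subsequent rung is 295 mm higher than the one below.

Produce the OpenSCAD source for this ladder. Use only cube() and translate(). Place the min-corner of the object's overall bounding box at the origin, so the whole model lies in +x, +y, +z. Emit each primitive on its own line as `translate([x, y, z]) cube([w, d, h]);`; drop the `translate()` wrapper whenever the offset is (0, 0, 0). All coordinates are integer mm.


cube([46, 61, 2398]);
translate([335, 0, 0]) cube([46, 61, 2398]);
translate([46, 0, 222]) cube([289, 61, 23]);
translate([46, 0, 517]) cube([289, 61, 23]);
translate([46, 0, 812]) cube([289, 61, 23]);
translate([46, 0, 1107]) cube([289, 61, 23]);
translate([46, 0, 1402]) cube([289, 61, 23]);
translate([46, 0, 1697]) cube([289, 61, 23]);
translate([46, 0, 1992]) cube([289, 61, 23]);
translate([46, 0, 2287]) cube([289, 61, 23]);


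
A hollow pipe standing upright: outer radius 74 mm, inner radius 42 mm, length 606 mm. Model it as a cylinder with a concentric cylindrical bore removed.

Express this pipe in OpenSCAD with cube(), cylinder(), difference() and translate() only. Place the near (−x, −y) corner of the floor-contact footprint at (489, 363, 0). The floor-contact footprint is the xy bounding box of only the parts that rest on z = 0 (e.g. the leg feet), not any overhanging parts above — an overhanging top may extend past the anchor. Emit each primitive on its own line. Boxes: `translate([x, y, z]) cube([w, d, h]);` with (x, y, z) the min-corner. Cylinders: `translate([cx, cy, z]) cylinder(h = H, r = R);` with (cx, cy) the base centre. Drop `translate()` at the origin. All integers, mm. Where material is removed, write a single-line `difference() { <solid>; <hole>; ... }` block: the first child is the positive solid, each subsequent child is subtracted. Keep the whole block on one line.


difference() { translate([563, 437, 0]) cylinder(h = 606, r = 74); translate([563, 437, 0]) cylinder(h = 606, r = 42); }


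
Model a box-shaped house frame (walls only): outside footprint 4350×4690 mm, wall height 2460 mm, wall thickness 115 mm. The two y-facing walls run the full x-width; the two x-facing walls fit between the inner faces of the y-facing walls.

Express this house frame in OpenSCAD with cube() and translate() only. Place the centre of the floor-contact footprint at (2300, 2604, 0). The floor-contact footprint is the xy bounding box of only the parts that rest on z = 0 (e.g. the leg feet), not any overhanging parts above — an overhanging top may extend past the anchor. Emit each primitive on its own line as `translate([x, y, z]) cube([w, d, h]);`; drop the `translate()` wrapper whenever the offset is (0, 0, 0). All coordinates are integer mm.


translate([125, 259, 0]) cube([4350, 115, 2460]);
translate([125, 4834, 0]) cube([4350, 115, 2460]);
translate([125, 374, 0]) cube([115, 4460, 2460]);
translate([4360, 374, 0]) cube([115, 4460, 2460]);


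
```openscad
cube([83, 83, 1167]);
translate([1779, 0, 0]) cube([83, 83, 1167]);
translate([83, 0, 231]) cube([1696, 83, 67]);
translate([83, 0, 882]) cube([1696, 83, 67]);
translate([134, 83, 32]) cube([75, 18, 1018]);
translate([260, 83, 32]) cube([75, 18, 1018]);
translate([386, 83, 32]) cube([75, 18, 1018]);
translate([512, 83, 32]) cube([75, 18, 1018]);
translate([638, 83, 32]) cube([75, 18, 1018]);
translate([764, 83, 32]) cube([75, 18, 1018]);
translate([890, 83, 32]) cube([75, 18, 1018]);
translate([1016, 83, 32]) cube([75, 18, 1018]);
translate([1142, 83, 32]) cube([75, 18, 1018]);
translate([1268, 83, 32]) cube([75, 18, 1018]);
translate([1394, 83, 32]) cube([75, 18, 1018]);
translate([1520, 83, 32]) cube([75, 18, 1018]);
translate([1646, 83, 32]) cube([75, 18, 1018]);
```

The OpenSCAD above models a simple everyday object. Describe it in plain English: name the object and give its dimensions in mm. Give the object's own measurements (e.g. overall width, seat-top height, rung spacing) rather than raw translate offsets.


A fence section. Two 83×83 mm posts, 1167 mm tall, stand on the floor with a clear span of 1696 mm between their inner faces. Two horizontal rails of 83×67 mm section span the gap between the posts with their undersides at z = 231 mm and z = 882 mm, flush with the posts' −y face. 13 pickets, each 75 mm wide, 18 mm thick and 1018 mm tall, are fixed to the +y face of the rails with their bottoms at z = 32 mm, spaced across the span with a 51 mm gap after the −x post and between neighbouring pickets, with 58 mm left before the +x post.


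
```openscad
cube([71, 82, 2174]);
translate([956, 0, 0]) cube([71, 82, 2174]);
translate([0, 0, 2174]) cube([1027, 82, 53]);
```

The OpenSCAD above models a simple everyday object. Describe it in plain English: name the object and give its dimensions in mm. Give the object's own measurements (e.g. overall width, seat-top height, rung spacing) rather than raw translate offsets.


A door frame. The clear opening is 885 mm wide and 2174 mm high. Two 71 mm wide jambs, 82 mm deep, stand either side of the opening from the floor to the top of the opening. A 53 mm thick head sits across the top of both jambs, spanning the full outside width of the frame.


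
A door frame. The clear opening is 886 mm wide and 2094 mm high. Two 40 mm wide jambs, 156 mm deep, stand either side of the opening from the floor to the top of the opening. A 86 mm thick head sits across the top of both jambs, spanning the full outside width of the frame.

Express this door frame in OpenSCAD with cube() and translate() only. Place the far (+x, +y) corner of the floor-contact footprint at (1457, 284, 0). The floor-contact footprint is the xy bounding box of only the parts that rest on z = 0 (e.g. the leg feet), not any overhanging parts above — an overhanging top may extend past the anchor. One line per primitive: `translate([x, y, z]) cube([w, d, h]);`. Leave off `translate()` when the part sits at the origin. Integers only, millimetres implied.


translate([491, 128, 0]) cube([40, 156, 2094]);
translate([1417, 128, 0]) cube([40, 156, 2094]);
translate([491, 128, 2094]) cube([966, 156, 86]);


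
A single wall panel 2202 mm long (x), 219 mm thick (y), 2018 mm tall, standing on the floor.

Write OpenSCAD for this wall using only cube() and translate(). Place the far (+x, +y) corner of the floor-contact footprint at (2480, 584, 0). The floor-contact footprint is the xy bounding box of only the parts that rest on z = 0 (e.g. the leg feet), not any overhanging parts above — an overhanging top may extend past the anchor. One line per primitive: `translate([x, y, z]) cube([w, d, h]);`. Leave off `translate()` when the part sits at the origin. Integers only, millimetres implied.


translate([278, 365, 0]) cube([2202, 219, 2018]);


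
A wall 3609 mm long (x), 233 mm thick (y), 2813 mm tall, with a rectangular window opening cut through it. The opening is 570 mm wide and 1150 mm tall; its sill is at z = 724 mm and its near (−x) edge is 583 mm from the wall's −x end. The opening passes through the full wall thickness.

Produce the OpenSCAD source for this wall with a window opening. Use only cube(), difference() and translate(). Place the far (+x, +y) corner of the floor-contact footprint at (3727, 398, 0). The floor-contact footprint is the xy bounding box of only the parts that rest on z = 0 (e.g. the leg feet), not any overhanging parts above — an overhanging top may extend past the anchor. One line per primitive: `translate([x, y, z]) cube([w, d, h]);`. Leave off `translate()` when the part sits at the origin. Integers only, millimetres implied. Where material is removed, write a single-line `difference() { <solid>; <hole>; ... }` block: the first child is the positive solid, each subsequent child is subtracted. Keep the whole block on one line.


difference() { translate([118, 165, 0]) cube([3609, 233, 2813]); translate([701, 165, 724]) cube([570, 233, 1150]); }


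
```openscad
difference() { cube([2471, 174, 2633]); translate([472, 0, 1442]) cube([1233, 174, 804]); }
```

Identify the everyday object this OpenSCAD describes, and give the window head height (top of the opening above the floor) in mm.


A wall with a window opening. The window head height is 2246 mm.

A wall with a rectangular opening subtracted — a window. Sill at z = 1442, opening 804 mm tall, so the head is at 1442 + 804 = 2246 mm.


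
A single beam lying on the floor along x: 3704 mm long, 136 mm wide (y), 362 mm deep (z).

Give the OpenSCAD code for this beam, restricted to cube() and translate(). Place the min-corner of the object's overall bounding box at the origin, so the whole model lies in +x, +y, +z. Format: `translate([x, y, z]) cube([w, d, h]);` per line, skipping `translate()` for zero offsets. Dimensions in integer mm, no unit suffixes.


cube([3704, 136, 362]);


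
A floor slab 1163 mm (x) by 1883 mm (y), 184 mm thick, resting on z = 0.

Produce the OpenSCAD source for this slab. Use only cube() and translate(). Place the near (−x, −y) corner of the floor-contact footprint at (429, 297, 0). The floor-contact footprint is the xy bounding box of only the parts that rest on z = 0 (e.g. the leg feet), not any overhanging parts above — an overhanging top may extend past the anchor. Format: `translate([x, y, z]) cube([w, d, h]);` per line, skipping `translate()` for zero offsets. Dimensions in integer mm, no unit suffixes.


translate([429, 297, 0]) cube([1163, 1883, 184]);


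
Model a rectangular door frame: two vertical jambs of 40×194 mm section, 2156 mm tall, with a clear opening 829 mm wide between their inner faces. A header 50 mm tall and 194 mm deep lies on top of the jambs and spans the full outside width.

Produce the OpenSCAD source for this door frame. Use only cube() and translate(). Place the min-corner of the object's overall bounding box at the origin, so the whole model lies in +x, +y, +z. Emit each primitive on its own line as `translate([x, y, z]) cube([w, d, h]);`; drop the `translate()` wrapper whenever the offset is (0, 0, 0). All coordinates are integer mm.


cube([40, 194, 2156]);
translate([869, 0, 0]) cube([40, 194, 2156]);
translate([0, 0, 2156]) cube([909, 194, 50]);


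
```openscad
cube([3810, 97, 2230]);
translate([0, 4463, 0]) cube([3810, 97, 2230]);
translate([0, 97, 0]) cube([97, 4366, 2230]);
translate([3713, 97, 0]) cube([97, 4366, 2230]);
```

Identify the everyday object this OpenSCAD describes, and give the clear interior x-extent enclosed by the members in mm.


A house (or room) frame. The interior width is 3616 mm.

Four 2230 mm walls enclosing a rectangle with no floor or roof — a room or house frame. Outside width is 3810 mm and wall thickness is 97 mm, so the interior width is 3810 − 2 × 97 = 3616 mm.


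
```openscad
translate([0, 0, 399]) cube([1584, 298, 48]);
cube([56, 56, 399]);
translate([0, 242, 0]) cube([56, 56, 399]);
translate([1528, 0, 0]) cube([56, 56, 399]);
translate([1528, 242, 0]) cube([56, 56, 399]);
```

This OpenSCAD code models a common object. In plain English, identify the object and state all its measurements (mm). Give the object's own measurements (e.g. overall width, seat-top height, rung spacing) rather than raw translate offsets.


A long wooden bench with a 1584 mm (x) × 298 mm (y) seat, 48 mm thick, its top surface 447 mm above the floor. Four 56 mm square legs at the seat corners, flush with the edges, run from z = 0 to the seat underside.


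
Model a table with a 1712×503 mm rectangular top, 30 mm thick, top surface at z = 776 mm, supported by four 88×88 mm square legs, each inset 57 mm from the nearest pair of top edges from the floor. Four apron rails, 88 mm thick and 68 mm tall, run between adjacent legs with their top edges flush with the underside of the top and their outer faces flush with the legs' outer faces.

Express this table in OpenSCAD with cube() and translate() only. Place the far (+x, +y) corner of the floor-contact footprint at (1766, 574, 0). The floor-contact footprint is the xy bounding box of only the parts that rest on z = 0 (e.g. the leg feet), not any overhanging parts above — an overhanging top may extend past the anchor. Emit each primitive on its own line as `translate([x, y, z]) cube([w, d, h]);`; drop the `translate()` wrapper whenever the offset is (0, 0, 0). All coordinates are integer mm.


translate([111, 128, 746]) cube([1712, 503, 30]);
translate([168, 185, 0]) cube([88, 88, 746]);
translate([1678, 185, 0]) cube([88, 88, 746]);
translate([168, 486, 0]) cube([88, 88, 746]);
translate([1678, 486, 0]) cube([88, 88, 746]);
translate([256, 185, 678]) cube([1422, 88, 68]);
translate([256, 486, 678]) cube([1422, 88, 68]);
translate([168, 273, 678]) cube([88, 213, 68]);
translate([1678, 273, 678]) cube([88, 213, 68]);


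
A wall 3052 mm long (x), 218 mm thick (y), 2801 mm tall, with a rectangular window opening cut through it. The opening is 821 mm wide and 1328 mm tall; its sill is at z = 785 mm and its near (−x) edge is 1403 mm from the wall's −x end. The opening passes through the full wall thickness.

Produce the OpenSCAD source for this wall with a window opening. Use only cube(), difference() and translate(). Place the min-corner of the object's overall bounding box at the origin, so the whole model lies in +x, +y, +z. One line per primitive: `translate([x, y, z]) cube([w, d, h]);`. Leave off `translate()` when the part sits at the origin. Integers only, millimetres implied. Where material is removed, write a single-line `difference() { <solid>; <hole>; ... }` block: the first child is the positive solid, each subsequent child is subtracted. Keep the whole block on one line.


difference() { cube([3052, 218, 2801]); translate([1403, 0, 785]) cube([821, 218, 1328]); }


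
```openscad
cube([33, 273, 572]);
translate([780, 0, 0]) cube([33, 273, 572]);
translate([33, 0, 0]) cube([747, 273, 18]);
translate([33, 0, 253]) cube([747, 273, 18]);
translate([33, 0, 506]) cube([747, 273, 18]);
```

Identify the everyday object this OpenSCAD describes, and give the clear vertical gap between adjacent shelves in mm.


A bookshelf. The clear shelf gap is 235 mm.

Two tall side panels with 3 horizontal boards between them — a bookshelf. The first two shelf undersides are at z = 0 and z = 253; with shelf thickness 18, the clear gap is 253 − 0 − 18 = 235 mm.


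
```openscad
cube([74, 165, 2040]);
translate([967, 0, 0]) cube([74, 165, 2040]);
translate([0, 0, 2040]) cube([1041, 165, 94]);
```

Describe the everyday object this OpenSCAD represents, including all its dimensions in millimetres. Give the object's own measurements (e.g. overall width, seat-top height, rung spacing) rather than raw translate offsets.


A door frame. The clear opening is 893 mm wide and 2040 mm high. Two 74 mm wide jambs, 165 mm deep, stand either side of the opening from the floor to the top of the opening. A 94 mm thick head sits across the top of both jambs, spanning the full outside width of the frame.


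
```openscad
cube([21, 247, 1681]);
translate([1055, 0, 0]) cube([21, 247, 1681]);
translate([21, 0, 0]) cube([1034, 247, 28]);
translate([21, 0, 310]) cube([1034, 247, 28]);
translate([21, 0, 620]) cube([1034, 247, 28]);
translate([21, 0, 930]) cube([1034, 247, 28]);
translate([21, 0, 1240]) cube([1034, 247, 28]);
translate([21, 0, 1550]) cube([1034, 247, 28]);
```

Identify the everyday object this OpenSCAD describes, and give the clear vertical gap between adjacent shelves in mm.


A bookshelf. The clear shelf gap is 282 mm.

Two tall side panels with 6 horizontal boards between them — a bookshelf. The first two shelf undersides are at z = 0 and z = 310; with shelf thickness 28, the clear gap is 310 − 0 − 28 = 282 mm.


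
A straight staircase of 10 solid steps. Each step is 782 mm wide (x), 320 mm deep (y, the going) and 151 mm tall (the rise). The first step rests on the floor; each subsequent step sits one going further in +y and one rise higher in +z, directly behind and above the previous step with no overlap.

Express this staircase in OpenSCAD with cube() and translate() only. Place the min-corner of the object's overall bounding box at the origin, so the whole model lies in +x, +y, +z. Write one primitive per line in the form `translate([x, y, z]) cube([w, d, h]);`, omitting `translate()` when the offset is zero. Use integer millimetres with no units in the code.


cube([782, 320, 151]);
translate([0, 320, 151]) cube([782, 320, 151]);
translate([0, 640, 302]) cube([782, 320, 151]);
translate([0, 960, 453]) cube([782, 320, 151]);
translate([0, 1280, 604]) cube([782, 320, 151]);
translate([0, 1600, 755]) cube([782, 320, 151]);
translate([0, 1920, 906]) cube([782, 320, 151]);
translate([0, 2240, 1057]) cube([782, 320, 151]);
translate([0, 2560, 1208]) cube([782, 320, 151]);
translate([0, 2880, 1359]) cube([782, 320, 151]);


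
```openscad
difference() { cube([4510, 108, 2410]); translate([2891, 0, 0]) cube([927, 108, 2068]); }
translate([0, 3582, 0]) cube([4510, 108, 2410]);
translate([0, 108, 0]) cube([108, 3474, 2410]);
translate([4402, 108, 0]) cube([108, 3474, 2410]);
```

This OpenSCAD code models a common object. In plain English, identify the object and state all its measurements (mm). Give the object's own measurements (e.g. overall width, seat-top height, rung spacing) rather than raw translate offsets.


A single room: four walls, each 2410 mm tall and 108 mm thick, enclosing an outside footprint 4510×3690 mm (x × y), no floor or roof. The front and back walls (−y and +y sides) run the full x-width; the side walls fit between their inner faces. A door opening 927 mm wide and 2068 mm tall is cut through the front wall from the floor up, its −x edge 2891 mm from the wall's −x end.


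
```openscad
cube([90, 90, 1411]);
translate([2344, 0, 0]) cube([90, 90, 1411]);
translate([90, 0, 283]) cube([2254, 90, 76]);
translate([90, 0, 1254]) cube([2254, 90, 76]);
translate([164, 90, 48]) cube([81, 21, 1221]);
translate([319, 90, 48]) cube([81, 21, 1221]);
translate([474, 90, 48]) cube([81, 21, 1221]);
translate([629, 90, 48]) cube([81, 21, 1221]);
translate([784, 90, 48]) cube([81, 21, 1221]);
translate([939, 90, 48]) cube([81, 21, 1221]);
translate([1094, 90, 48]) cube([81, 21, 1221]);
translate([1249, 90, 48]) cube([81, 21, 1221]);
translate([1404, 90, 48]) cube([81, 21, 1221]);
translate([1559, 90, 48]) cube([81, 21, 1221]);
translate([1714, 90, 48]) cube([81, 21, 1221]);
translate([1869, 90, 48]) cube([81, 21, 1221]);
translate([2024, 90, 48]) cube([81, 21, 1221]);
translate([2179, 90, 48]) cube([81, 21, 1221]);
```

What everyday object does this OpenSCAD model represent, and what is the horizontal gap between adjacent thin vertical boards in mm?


A fence section. The picket gap is 74 mm.

Two posts, two rails, 14 pickets — a fence section. Span 2254 mm holds 14 pickets of 81 mm with 15 equal gaps: ⌊(2254 − 14·81) / 15⌋ = 74 mm.


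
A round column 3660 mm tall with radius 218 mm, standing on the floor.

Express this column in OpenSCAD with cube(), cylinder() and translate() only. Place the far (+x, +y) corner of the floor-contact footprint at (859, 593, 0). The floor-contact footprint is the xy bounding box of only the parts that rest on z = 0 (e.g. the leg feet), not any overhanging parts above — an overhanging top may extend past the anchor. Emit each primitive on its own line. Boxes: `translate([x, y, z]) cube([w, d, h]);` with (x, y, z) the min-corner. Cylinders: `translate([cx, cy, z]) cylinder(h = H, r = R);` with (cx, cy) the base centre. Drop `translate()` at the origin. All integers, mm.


translate([641, 375, 0]) cylinder(h = 3660, r = 218);


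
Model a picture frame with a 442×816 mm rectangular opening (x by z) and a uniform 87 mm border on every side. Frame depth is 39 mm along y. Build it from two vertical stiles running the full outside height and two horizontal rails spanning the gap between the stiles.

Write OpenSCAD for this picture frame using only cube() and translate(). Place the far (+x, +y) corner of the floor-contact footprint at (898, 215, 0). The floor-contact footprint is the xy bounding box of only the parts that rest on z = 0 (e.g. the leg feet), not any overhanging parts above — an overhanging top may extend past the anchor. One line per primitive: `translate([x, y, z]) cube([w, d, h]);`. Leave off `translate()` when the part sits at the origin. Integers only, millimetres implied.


translate([282, 176, 0]) cube([87, 39, 990]);
translate([811, 176, 0]) cube([87, 39, 990]);
translate([369, 176, 0]) cube([442, 39, 87]);
translate([369, 176, 903]) cube([442, 39, 87]);


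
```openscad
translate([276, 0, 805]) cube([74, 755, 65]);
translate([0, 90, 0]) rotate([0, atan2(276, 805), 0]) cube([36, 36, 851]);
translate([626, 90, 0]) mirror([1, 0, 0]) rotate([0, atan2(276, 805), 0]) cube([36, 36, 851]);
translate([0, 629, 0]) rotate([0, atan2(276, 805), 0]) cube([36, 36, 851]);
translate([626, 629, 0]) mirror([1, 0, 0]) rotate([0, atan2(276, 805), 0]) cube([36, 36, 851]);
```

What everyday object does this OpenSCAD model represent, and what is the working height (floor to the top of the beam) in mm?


A sawhorse. The overall height is 870 mm.

A beam across two mirrored pairs of raked legs — a sawhorse. The beam's underside is at z = 805 (matching the legs' vertical rise in atan2(276, 805)) and the beam is 65 mm tall, so its top is at 805 + 65 = 870 mm. The raked legs top out at the beam's underside, so that is the highest point.


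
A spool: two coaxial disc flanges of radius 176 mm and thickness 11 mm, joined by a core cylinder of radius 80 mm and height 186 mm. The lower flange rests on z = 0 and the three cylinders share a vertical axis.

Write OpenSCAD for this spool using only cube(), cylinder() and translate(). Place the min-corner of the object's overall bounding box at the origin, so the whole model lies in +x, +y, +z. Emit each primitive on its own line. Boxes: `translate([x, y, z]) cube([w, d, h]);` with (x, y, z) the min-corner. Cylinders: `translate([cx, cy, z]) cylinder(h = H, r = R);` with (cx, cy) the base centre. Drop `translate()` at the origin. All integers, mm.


translate([176, 176, 0]) cylinder(h = 11, r = 176);
translate([176, 176, 11]) cylinder(h = 186, r = 80);
translate([176, 176, 197]) cylinder(h = 11, r = 176);


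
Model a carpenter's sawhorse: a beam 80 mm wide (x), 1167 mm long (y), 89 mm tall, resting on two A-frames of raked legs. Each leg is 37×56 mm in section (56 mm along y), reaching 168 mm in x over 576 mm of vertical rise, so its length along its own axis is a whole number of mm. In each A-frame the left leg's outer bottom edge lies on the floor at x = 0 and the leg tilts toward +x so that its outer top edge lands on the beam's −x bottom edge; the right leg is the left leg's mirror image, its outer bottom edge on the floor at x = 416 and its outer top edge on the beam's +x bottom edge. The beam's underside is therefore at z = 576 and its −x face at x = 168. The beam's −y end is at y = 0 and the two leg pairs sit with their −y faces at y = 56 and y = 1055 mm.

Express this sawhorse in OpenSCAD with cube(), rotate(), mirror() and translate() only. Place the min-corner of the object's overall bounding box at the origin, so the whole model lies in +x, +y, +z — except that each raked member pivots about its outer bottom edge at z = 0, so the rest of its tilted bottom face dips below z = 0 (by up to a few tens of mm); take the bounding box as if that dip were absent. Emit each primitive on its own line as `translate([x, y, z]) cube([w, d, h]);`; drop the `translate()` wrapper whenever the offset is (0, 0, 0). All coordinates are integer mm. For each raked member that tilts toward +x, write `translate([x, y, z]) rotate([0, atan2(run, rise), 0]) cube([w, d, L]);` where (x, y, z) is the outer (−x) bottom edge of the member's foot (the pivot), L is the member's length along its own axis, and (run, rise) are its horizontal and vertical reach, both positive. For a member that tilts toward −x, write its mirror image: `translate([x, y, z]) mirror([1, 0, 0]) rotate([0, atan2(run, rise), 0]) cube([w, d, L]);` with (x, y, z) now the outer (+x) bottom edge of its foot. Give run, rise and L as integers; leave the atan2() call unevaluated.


translate([168, 0, 576]) cube([80, 1167, 89]);
translate([0, 56, 0]) rotate([0, atan2(168, 576), 0]) cube([37, 56, 600]);
translate([416, 56, 0]) mirror([1, 0, 0]) rotate([0, atan2(168, 576), 0]) cube([37, 56, 600]);
translate([0, 1055, 0]) rotate([0, atan2(168, 576), 0]) cube([37, 56, 600]);
translate([416, 1055, 0]) mirror([1, 0, 0]) rotate([0, atan2(168, 576), 0]) cube([37, 56, 600]);


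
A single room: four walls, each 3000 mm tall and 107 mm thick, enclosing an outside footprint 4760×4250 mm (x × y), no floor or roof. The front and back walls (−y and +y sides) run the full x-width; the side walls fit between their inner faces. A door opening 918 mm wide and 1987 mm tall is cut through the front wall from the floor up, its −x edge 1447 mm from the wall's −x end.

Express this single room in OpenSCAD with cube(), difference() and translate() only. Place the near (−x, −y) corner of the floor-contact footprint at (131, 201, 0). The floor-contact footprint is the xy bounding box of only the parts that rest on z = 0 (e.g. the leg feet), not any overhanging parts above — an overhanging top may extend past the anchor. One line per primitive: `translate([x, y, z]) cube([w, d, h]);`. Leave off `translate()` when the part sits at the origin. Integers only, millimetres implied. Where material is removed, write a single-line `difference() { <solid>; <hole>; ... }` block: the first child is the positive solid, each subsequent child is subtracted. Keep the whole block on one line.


difference() { translate([131, 201, 0]) cube([4760, 107, 3000]); translate([1578, 201, 0]) cube([918, 107, 1987]); }
translate([131, 4344, 0]) cube([4760, 107, 3000]);
translate([131, 308, 0]) cube([107, 4036, 3000]);
translate([4784, 308, 0]) cube([107, 4036, 3000]);


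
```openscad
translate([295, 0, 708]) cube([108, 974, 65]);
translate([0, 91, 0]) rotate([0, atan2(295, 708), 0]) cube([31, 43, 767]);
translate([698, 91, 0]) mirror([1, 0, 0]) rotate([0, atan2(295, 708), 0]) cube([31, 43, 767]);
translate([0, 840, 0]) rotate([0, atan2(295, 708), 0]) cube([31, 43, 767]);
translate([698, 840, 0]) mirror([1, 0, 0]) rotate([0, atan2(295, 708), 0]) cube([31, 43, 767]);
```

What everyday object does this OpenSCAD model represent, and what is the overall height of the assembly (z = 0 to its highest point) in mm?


A sawhorse. The overall height is 773 mm.

A beam across two mirrored pairs of raked legs — a sawhorse. The beam's underside is at z = 708 (matching the legs' vertical rise in atan2(295, 708)) and the beam is 65 mm tall, so its top is at 708 + 65 = 773 mm. The raked legs top out at the beam's underside, so that is the highest point.


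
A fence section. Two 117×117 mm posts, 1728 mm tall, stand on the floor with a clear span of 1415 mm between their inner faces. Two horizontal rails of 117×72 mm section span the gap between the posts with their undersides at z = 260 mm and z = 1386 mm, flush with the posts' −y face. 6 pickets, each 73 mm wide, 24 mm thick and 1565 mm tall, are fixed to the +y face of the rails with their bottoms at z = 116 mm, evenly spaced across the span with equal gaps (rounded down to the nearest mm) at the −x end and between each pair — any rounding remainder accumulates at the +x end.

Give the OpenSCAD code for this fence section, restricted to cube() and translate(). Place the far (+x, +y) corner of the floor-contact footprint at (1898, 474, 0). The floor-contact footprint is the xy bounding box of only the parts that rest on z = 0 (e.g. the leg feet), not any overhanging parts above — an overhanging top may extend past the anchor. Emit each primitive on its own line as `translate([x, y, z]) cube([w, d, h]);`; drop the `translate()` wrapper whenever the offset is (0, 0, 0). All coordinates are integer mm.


translate([249, 357, 0]) cube([117, 117, 1728]);
translate([1781, 357, 0]) cube([117, 117, 1728]);
translate([366, 357, 260]) cube([1415, 117, 72]);
translate([366, 357, 1386]) cube([1415, 117, 72]);
translate([505, 474, 116]) cube([73, 24, 1565]);
translate([717, 474, 116]) cube([73, 24, 1565]);
translate([929, 474, 116]) cube([73, 24, 1565]);
translate([1141, 474, 116]) cube([73, 24, 1565]);
translate([1353, 474, 116]) cube([73, 24, 1565]);
translate([1565, 474, 116]) cube([73, 24, 1565]);


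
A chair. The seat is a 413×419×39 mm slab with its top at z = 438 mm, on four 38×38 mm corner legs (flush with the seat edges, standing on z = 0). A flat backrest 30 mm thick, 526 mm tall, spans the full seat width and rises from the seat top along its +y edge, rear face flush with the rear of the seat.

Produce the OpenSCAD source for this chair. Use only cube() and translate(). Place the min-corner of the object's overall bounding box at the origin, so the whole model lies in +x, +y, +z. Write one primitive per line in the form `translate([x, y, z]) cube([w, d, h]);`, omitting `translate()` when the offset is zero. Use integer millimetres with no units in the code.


translate([0, 0, 399]) cube([413, 419, 39]);
cube([38, 38, 399]);
translate([375, 0, 0]) cube([38, 38, 399]);
translate([0, 381, 0]) cube([38, 38, 399]);
translate([375, 381, 0]) cube([38, 38, 399]);
translate([0, 389, 438]) cube([413, 30, 526]);


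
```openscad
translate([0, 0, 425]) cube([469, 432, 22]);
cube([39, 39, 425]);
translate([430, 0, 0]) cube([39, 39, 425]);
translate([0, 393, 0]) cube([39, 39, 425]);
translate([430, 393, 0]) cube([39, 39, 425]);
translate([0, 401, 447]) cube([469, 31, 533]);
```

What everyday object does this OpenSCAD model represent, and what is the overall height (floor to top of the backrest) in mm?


A chair. The overall height is 980 mm.

A slab on four corner posts with a tall panel at the back — a chair. The seat slab sits at z = 425 with thickness 22, and the 533 mm backrest starts at the seat top, so the overall height is 425 + 22 + 533 = 980 mm.


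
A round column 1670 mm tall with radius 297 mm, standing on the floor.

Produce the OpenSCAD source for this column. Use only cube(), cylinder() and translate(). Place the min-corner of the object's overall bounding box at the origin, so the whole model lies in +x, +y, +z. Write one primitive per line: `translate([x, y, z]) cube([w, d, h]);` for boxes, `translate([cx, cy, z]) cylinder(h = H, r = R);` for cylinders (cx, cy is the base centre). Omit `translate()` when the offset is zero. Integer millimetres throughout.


translate([297, 297, 0]) cylinder(h = 1670, r = 297);


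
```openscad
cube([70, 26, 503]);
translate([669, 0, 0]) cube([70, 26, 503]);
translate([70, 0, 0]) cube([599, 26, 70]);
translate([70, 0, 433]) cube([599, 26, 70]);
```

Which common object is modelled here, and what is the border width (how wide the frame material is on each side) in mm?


A picture frame. The border width is 70 mm.

Four thin pieces enclosing a rectangular opening — a picture frame. The two full-height stiles are 503 mm tall; the top rail sits at z = 433 and is 70 mm tall, so the border above the opening is 503 − 433 = 70 mm, matching the stile x-width.
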